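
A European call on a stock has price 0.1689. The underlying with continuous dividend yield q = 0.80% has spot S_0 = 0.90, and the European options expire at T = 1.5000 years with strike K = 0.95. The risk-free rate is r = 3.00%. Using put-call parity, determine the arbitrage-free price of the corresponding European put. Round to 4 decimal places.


Answer: Put price = 0.1878

Derivation:
Put-call parity: C - P = S_0 * exp(-qT) - K * exp(-rT).
S_0 * exp(-qT) = 0.9000 * 0.98807171 = 0.88926454
K * exp(-rT) = 0.9500 * 0.95599748 = 0.90819761
P = C - S*exp(-qT) + K*exp(-rT)
P = 0.1689 - 0.88926454 + 0.90819761 = 0.1878


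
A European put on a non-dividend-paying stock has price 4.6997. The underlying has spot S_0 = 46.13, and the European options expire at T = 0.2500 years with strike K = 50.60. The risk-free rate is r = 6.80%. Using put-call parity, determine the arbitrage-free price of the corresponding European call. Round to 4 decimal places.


Answer: Call price = 1.0826

Derivation:
Put-call parity: C - P = S_0 * exp(-qT) - K * exp(-rT).
S_0 * exp(-qT) = 46.1300 * 1.00000000 = 46.13000000
K * exp(-rT) = 50.6000 * 0.98314368 = 49.74707044
C = P + S*exp(-qT) - K*exp(-rT)
C = 4.6997 + 46.13000000 - 49.74707044 = 1.0826


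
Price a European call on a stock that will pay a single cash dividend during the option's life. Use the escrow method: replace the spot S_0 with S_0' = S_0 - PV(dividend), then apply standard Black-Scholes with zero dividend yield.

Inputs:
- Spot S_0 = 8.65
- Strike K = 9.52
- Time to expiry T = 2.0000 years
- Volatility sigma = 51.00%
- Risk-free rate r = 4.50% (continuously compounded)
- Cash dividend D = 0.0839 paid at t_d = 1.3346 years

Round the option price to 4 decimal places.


PV(D) = D * exp(-r * t_d) = 0.0839 * 0.94171085 = 0.07900954
S_0' = S_0 - PV(D) = 8.6500 - 0.07900954 = 8.57099046
d1 = (ln(S_0'/K) + (r + sigma^2/2)*T) / (sigma*sqrt(T)) = 0.33981119
d2 = d1 - sigma*sqrt(T) = -0.38143773
exp(-rT) = 0.91393119
N(d1) = 0.63300064; N(d2) = 0.35143923
C = S_0' * N(d1) - K * exp(-rT) * N(d2) = 8.57099046 * 0.63300064 - 9.5200 * 0.91393119 * 0.35143923 = 2.3677

Answer: Price = 2.3677


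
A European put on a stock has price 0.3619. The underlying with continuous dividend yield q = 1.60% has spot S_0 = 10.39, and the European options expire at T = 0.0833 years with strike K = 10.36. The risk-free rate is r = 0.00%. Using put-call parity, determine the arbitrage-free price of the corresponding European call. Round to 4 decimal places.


Put-call parity: C - P = S_0 * exp(-qT) - K * exp(-rT).
S_0 * exp(-qT) = 10.3900 * 0.99866809 = 10.37616143
K * exp(-rT) = 10.3600 * 1.00000000 = 10.36000000
C = P + S*exp(-qT) - K*exp(-rT)
C = 0.3619 + 10.37616143 - 10.36000000 = 0.3781

Answer: Call price = 0.3781


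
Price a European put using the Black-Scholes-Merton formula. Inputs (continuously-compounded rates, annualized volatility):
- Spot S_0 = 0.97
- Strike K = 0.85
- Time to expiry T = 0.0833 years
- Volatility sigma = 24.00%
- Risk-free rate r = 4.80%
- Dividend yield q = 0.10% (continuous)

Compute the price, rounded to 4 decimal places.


Answer: Price = 0.0006

Derivation:
d1 = (ln(S/K) + (r - q + 0.5*sigma^2) * T) / (sigma * sqrt(T)) = 1.99765423
d2 = d1 - sigma * sqrt(T) = 1.92838606
exp(-rT) = 0.99600958; exp(-qT) = 0.99991670
P = K * exp(-rT) * N(-d2) - S_0 * exp(-qT) * N(-d1)
N(-d1) = 0.02287708; N(-d2) = 0.02690356
P = 0.8500 * 0.99600958 * 0.02690356 - 0.9700 * 0.99991670 * 0.02287708 = 0.0006


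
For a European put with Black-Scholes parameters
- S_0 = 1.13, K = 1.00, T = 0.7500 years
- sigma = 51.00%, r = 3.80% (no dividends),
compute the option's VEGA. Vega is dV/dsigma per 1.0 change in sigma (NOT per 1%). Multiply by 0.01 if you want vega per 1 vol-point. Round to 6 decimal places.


Answer: Vega = 0.333361

Derivation:
d1 = 0.5620790890; d2 = 0.1204061331
phi(d1) = 0.3406482073; exp(-qT) = 1.0000000000; exp(-rT) = 0.9719022941
Vega = S * exp(-qT) * phi(d1) * sqrt(T) = 1.1300 * 1.0000000000 * 0.3406482073 * 0.8660254038 = 0.333361


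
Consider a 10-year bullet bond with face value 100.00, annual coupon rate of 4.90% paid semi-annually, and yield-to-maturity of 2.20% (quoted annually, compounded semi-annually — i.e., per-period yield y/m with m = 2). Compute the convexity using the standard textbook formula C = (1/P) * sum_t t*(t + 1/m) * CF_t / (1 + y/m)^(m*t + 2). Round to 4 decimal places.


Coupon per period c = face * coupon_rate / m = 2.450000
Periods per year m = 2; per-period yield y/m = 0.011000
Number of cashflows N = 20
Cashflows (t years, CF_t, discount factor 1/(1+y/m)^(m*t), PV):
  t = 0.5000: CF_t = 2.450000, DF = 0.989120, PV = 2.423343
  t = 1.0000: CF_t = 2.450000, DF = 0.978358, PV = 2.396976
  t = 1.5000: CF_t = 2.450000, DF = 0.967713, PV = 2.370897
  t = 2.0000: CF_t = 2.450000, DF = 0.957184, PV = 2.345101
  t = 2.5000: CF_t = 2.450000, DF = 0.946769, PV = 2.319585
  t = 3.0000: CF_t = 2.450000, DF = 0.936468, PV = 2.294347
  t = 3.5000: CF_t = 2.450000, DF = 0.926279, PV = 2.269384
  t = 4.0000: CF_t = 2.450000, DF = 0.916201, PV = 2.244692
  t = 4.5000: CF_t = 2.450000, DF = 0.906232, PV = 2.220269
  t = 5.0000: CF_t = 2.450000, DF = 0.896372, PV = 2.196112
  t = 5.5000: CF_t = 2.450000, DF = 0.886620, PV = 2.172218
  t = 6.0000: CF_t = 2.450000, DF = 0.876973, PV = 2.148583
  t = 6.5000: CF_t = 2.450000, DF = 0.867431, PV = 2.125206
  t = 7.0000: CF_t = 2.450000, DF = 0.857993, PV = 2.102083
  t = 7.5000: CF_t = 2.450000, DF = 0.848658, PV = 2.079212
  t = 8.0000: CF_t = 2.450000, DF = 0.839424, PV = 2.056589
  t = 8.5000: CF_t = 2.450000, DF = 0.830291, PV = 2.034213
  t = 9.0000: CF_t = 2.450000, DF = 0.821257, PV = 2.012080
  t = 9.5000: CF_t = 2.450000, DF = 0.812322, PV = 1.990188
  t = 10.0000: CF_t = 102.450000, DF = 0.803483, PV = 82.316870
Price P = sum_t PV_t = 124.117951
Convexity numerator sum_t t*(t + 1/m) * CF_t / (1+y/m)^(m*t + 2):
  t = 0.5000: term = 1.185448
  t = 1.0000: term = 3.517651
  t = 1.5000: term = 6.958755
  t = 2.0000: term = 11.471736
  t = 2.5000: term = 17.020380
  t = 3.0000: term = 23.569270
  t = 3.5000: term = 31.083772
  t = 4.0000: term = 39.530020
  t = 4.5000: term = 48.874901
  t = 5.0000: term = 59.086044
  t = 5.5000: term = 70.131803
  t = 6.0000: term = 81.981246
  t = 6.5000: term = 94.604141
  t = 7.0000: term = 107.970944
  t = 7.5000: term = 122.052784
  t = 8.0000: term = 136.821452
  t = 8.5000: term = 152.249391
  t = 9.0000: term = 168.309677
  t = 9.5000: term = 184.976016
  t = 10.0000: term = 8456.211542
Convexity = (1/P) * sum = 9817.606974 / 124.117951 = 79.099009

Answer: Convexity = 79.0990


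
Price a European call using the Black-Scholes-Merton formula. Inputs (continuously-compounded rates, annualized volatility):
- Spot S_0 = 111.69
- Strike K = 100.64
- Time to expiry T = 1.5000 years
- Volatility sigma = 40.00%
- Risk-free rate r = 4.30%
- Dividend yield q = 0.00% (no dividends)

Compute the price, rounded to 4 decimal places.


Answer: Price = 29.7468

Derivation:
d1 = (ln(S/K) + (r - q + 0.5*sigma^2) * T) / (sigma * sqrt(T)) = 0.58926024
d2 = d1 - sigma * sqrt(T) = 0.09936229
exp(-rT) = 0.93753611; exp(-qT) = 1.00000000
C = S_0 * exp(-qT) * N(d1) - K * exp(-rT) * N(d2)
N(d1) = 0.72215664; N(d2) = 0.53957469
C = 111.6900 * 1.00000000 * 0.72215664 - 100.6400 * 0.93753611 * 0.53957469 = 29.7468


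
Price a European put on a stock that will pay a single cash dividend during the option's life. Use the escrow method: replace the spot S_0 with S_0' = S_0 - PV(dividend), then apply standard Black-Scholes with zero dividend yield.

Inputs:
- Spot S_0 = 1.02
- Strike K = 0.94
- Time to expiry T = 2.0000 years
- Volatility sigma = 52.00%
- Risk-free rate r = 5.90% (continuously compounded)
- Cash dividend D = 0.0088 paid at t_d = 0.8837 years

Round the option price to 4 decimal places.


Answer: Price = 0.1853

Derivation:
PV(D) = D * exp(-r * t_d) = 0.0088 * 0.94919758 = 0.00835294
S_0' = S_0 - PV(D) = 1.0200 - 0.00835294 = 1.01164706
d1 = (ln(S_0'/K) + (r + sigma^2/2)*T) / (sigma*sqrt(T)) = 0.62804022
d2 = d1 - sigma*sqrt(T) = -0.10735083
exp(-rT) = 0.88869605
N(-d1) = 0.26498880; N(-d2) = 0.54274467
P = K * exp(-rT) * N(-d2) - S_0' * N(-d1) = 0.9400 * 0.88869605 * 0.54274467 - 1.01164706 * 0.26498880 = 0.1853


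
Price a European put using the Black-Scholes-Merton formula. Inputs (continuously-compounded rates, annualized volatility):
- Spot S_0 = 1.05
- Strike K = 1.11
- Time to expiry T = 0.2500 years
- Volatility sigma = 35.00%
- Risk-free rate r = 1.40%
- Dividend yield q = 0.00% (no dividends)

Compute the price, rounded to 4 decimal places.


d1 = (ln(S/K) + (r - q + 0.5*sigma^2) * T) / (sigma * sqrt(T)) = -0.21004201
d2 = d1 - sigma * sqrt(T) = -0.38504201
exp(-rT) = 0.99650612; exp(-qT) = 1.00000000
P = K * exp(-rT) * N(-d2) - S_0 * exp(-qT) * N(-d1)
N(-d1) = 0.58318256; N(-d2) = 0.64989685
P = 1.1100 * 0.99650612 * 0.64989685 - 1.0500 * 1.00000000 * 0.58318256 = 0.1065

Answer: Price = 0.1065


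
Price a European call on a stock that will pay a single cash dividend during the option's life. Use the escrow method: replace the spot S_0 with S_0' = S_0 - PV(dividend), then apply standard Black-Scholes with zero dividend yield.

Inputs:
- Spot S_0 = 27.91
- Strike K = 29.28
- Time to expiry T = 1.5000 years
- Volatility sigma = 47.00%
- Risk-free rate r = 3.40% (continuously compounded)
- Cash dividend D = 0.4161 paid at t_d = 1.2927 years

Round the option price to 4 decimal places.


PV(D) = D * exp(-r * t_d) = 0.4161 * 0.95700008 = 0.39820773
S_0' = S_0 - PV(D) = 27.9100 - 0.39820773 = 27.51179227
d1 = (ln(S_0'/K) + (r + sigma^2/2)*T) / (sigma*sqrt(T)) = 0.26820181
d2 = d1 - sigma*sqrt(T) = -0.30742828
exp(-rT) = 0.95027867
N(d1) = 0.60572801; N(d2) = 0.37925870
C = S_0' * N(d1) - K * exp(-rT) * N(d2) = 27.51179227 * 0.60572801 - 29.2800 * 0.95027867 * 0.37925870 = 6.1121

Answer: Price = 6.1121


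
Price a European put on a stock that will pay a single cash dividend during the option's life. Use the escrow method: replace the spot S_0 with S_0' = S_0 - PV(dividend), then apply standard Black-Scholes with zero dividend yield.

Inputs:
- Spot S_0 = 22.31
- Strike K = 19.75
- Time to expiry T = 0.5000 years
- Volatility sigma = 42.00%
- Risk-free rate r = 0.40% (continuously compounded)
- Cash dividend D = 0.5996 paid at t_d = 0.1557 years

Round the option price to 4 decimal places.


Answer: Price = 1.5720

Derivation:
PV(D) = D * exp(-r * t_d) = 0.5996 * 0.99937739 = 0.59922669
S_0' = S_0 - PV(D) = 22.3100 - 0.59922669 = 21.71077331
d1 = (ln(S_0'/K) + (r + sigma^2/2)*T) / (sigma*sqrt(T)) = 0.47394712
d2 = d1 - sigma*sqrt(T) = 0.17696227
exp(-rT) = 0.99800200
N(-d1) = 0.31776881; N(-d2) = 0.42976901
P = K * exp(-rT) * N(-d2) - S_0' * N(-d1) = 19.7500 * 0.99800200 * 0.42976901 - 21.71077331 * 0.31776881 = 1.5720


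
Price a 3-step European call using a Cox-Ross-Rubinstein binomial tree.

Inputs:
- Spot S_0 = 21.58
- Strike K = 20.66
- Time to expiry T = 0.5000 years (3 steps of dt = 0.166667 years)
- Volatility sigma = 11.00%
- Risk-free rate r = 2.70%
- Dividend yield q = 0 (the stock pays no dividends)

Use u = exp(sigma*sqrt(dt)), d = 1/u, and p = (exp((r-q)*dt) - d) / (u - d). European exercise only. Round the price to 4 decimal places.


Answer: Price = V(0,0) = 1.3804

Derivation:
dt = T/N = 0.166667
u = exp(sigma*sqrt(dt)) = 1.045931; d = 1/u = 0.956086
p = (exp((r-q)*dt) - d) / (u - d) = 0.538974
Discount per step: exp(-r*dt) = 0.995510
Stock lattice S(k, i) with i counting down-moves:
  k=0: S(0,0) = 21.5800
  k=1: S(1,0) = 22.5712; S(1,1) = 20.6323
  k=2: S(2,0) = 23.6079; S(2,1) = 21.5800; S(2,2) = 19.7263
  k=3: S(3,0) = 24.6922; S(3,1) = 22.5712; S(3,2) = 20.6323; S(3,3) = 18.8600
Terminal payoffs V(N, i) = max(S_T - K, 0):
  V(3,0) = 4.032237; V(3,1) = 1.911189; V(3,2) = 0.000000; V(3,3) = 0.000000
Backward induction: V(k, i) = exp(-r*dt) * [p * V(k+1, i) + (1-p) * V(k+1, i+1)].
  V(2,0) = exp(-r*dt) * [p*4.032237 + (1-p)*1.911189] = 3.040665
  V(2,1) = exp(-r*dt) * [p*1.911189 + (1-p)*0.000000] = 1.025457
  V(2,2) = exp(-r*dt) * [p*0.000000 + (1-p)*0.000000] = 0.000000
  V(1,0) = exp(-r*dt) * [p*3.040665 + (1-p)*1.025457] = 2.102122
  V(1,1) = exp(-r*dt) * [p*1.025457 + (1-p)*0.000000] = 0.550213
  V(0,0) = exp(-r*dt) * [p*2.102122 + (1-p)*0.550213] = 1.380426


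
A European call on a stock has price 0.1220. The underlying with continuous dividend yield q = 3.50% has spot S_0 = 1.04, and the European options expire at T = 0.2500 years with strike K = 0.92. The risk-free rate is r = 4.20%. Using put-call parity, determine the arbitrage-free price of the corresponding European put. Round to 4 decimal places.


Put-call parity: C - P = S_0 * exp(-qT) - K * exp(-rT).
S_0 * exp(-qT) = 1.0400 * 0.99128817 = 1.03093970
K * exp(-rT) = 0.9200 * 0.98955493 = 0.91039054
P = C - S*exp(-qT) + K*exp(-rT)
P = 0.1220 - 1.03093970 + 0.91039054 = 0.0015

Answer: Put price = 0.0015


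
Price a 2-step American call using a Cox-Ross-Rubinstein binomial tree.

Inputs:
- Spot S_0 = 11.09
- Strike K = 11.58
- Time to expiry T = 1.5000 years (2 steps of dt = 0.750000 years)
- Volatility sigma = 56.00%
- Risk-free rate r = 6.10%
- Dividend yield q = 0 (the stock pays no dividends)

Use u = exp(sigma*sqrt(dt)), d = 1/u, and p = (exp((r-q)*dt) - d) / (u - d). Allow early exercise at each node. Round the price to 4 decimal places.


dt = T/N = 0.750000
u = exp(sigma*sqrt(dt)) = 1.624133; d = 1/u = 0.615713
p = (exp((r-q)*dt) - d) / (u - d) = 0.427500
Discount per step: exp(-r*dt) = 0.955281
Stock lattice S(k, i) with i counting down-moves:
  k=0: S(0,0) = 11.0900
  k=1: S(1,0) = 18.0116; S(1,1) = 6.8283
  k=2: S(2,0) = 29.2533; S(2,1) = 11.0900; S(2,2) = 4.2042
Terminal payoffs V(N, i) = max(S_T - K, 0):
  V(2,0) = 17.673296; V(2,1) = 0.000000; V(2,2) = 0.000000
Backward induction: V(k, i) = exp(-r*dt) * [p * V(k+1, i) + (1-p) * V(k+1, i+1)]; then take max(V_cont, immediate exercise) for American.
  V(1,0) = exp(-r*dt) * [p*17.673296 + (1-p)*0.000000] = 7.217466; exercise = 6.431637; V(1,0) = max -> 7.217466
  V(1,1) = exp(-r*dt) * [p*0.000000 + (1-p)*0.000000] = 0.000000; exercise = 0.000000; V(1,1) = max -> 0.000000
  V(0,0) = exp(-r*dt) * [p*7.217466 + (1-p)*0.000000] = 2.947487; exercise = 0.000000; V(0,0) = max -> 2.947487

Answer: Price = V(0,0) = 2.9475


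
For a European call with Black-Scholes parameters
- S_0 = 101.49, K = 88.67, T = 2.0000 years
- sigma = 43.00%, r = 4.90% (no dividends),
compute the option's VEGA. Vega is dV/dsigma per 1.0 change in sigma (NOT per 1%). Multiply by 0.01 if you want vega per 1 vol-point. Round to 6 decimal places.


d1 = 0.6872726959; d2 = 0.0791608641
phi(d1) = 0.3150227525; exp(-qT) = 1.0000000000; exp(-rT) = 0.9066489038
Vega = S * exp(-qT) * phi(d1) * sqrt(T) = 101.4900 * 1.0000000000 * 0.3150227525 * 1.4142135624 = 45.214754

Answer: Vega = 45.214754


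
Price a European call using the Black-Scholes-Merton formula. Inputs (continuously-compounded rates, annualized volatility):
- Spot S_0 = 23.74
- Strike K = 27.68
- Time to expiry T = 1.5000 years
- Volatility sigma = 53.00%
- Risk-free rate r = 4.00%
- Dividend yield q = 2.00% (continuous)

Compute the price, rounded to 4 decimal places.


d1 = (ln(S/K) + (r - q + 0.5*sigma^2) * T) / (sigma * sqrt(T)) = 0.13422319
d2 = d1 - sigma * sqrt(T) = -0.51489159
exp(-rT) = 0.94176453; exp(-qT) = 0.97044553
C = S_0 * exp(-qT) * N(d1) - K * exp(-rT) * N(d2)
N(d1) = 0.55338696; N(d2) = 0.30331439
C = 23.7400 * 0.97044553 * 0.55338696 - 27.6800 * 0.94176453 * 0.30331439 = 4.8423

Answer: Price = 4.8423


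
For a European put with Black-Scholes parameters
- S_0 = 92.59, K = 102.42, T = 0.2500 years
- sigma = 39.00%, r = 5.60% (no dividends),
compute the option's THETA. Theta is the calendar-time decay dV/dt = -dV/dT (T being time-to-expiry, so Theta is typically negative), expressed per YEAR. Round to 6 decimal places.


d1 = -0.3481454440; d2 = -0.5431454440
phi(d1) = 0.3754833468; exp(-qT) = 1.0000000000; exp(-rT) = 0.9860975443
Theta = -S*exp(-qT)*phi(d1)*sigma/(2*sqrt(T)) + r*K*exp(-rT)*N(-d2) - q*S*exp(-qT)*N(-d1)
N(-d1) = 0.6361345214; N(-d2) = 0.7064851671; sqrt(T) = 0.5000000000
Term 1 = -92.5900 * 1.0000000000 * 0.3754833468 * 0.3900 / (2 * 0.5000000000) = -13.5587412013
Term 2 = 0.0560 * 102.4200 * 0.9860975443 * 0.7064851671 = 3.9957262237
Term 3 = 0 (no dividend yield, q = 0)
Theta = -13.5587412013 + (3.9957262237) + (0.0000000000) = -9.563015

Answer: Theta = -9.563015


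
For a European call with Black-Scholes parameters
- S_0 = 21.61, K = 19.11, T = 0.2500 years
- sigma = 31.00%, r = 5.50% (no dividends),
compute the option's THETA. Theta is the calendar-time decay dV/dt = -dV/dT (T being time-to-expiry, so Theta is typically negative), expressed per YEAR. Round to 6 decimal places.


d1 = 0.9593994340; d2 = 0.8043994340
phi(d1) = 0.2517894214; exp(-qT) = 1.0000000000; exp(-rT) = 0.9863440995
Theta = -S*exp(-qT)*phi(d1)*sigma/(2*sqrt(T)) - r*K*exp(-rT)*N(d2) + q*S*exp(-qT)*N(d1)
N(d1) = 0.8313212199; N(d2) = 0.7894168360; sqrt(T) = 0.5000000000
Term 1 = -21.6100 * 1.0000000000 * 0.2517894214 * 0.3100 / (2 * 0.5000000000) = -1.6867625129
Term 2 = -0.0550 * 19.1100 * 0.9863440995 * 0.7894168360 = -0.8183860386
Term 3 = 0 (no dividend yield, q = 0)
Theta = -1.6867625129 + (-0.8183860386) + (0.0000000000) = -2.505149

Answer: Theta = -2.505149


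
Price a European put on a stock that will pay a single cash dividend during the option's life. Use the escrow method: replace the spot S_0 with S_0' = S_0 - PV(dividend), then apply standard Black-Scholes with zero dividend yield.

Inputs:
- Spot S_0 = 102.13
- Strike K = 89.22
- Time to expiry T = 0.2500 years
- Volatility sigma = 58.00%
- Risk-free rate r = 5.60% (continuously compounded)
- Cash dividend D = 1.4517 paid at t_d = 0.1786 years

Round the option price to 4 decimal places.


Answer: Price = 5.6662

Derivation:
PV(D) = D * exp(-r * t_d) = 1.4517 * 0.99004825 = 1.43725304
S_0' = S_0 - PV(D) = 102.1300 - 1.43725304 = 100.69274696
d1 = (ln(S_0'/K) + (r + sigma^2/2)*T) / (sigma*sqrt(T)) = 0.61040876
d2 = d1 - sigma*sqrt(T) = 0.32040876
exp(-rT) = 0.98609754
N(-d1) = 0.27079553; N(-d2) = 0.37432924
P = K * exp(-rT) * N(-d2) - S_0' * N(-d1) = 89.2200 * 0.98609754 * 0.37432924 - 100.69274696 * 0.27079553 = 5.6662


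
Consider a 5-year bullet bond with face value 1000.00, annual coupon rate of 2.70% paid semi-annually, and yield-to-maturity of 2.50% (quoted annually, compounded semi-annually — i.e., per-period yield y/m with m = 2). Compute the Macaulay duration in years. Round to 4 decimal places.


Answer: Macaulay duration = 4.7124 years

Derivation:
Coupon per period c = face * coupon_rate / m = 13.500000
Periods per year m = 2; per-period yield y/m = 0.012500
Number of cashflows N = 10
Cashflows (t years, CF_t, discount factor 1/(1+y/m)^(m*t), PV):
  t = 0.5000: CF_t = 13.500000, DF = 0.987654, PV = 13.333333
  t = 1.0000: CF_t = 13.500000, DF = 0.975461, PV = 13.168724
  t = 1.5000: CF_t = 13.500000, DF = 0.963418, PV = 13.006147
  t = 2.0000: CF_t = 13.500000, DF = 0.951524, PV = 12.845578
  t = 2.5000: CF_t = 13.500000, DF = 0.939777, PV = 12.686990
  t = 3.0000: CF_t = 13.500000, DF = 0.928175, PV = 12.530361
  t = 3.5000: CF_t = 13.500000, DF = 0.916716, PV = 12.375665
  t = 4.0000: CF_t = 13.500000, DF = 0.905398, PV = 12.222879
  t = 4.5000: CF_t = 13.500000, DF = 0.894221, PV = 12.071979
  t = 5.0000: CF_t = 1013.500000, DF = 0.883181, PV = 895.103869
Price P = sum_t PV_t = 1009.345526
Macaulay numerator sum_t t * PV_t:
  t * PV_t at t = 0.5000: 6.666667
  t * PV_t at t = 1.0000: 13.168724
  t * PV_t at t = 1.5000: 19.509221
  t * PV_t at t = 2.0000: 25.691155
  t * PV_t at t = 2.5000: 31.717476
  t * PV_t at t = 3.0000: 37.591082
  t * PV_t at t = 3.5000: 43.314828
  t * PV_t at t = 4.0000: 48.891516
  t * PV_t at t = 4.5000: 54.323907
  t * PV_t at t = 5.0000: 4475.519343
Macaulay duration D = (sum_t t * PV_t) / P = 4756.393920 / 1009.345526 = 4.712354


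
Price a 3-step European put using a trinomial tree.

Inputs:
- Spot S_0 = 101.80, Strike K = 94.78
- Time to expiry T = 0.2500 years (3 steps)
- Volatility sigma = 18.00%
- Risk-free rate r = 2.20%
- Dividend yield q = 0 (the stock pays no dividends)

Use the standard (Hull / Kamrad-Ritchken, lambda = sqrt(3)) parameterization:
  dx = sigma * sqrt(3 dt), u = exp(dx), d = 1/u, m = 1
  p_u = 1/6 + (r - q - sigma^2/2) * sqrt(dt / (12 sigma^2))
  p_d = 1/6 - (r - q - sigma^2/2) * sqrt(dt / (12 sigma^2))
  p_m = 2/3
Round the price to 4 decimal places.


dt = T/N = 0.083333; dx = sigma*sqrt(3*dt) = 0.090000
u = exp(dx) = 1.094174; d = 1/u = 0.913931
p_u = 0.169352, p_m = 0.666667, p_d = 0.163981
Discount per step: exp(-r*dt) = 0.998168
Stock lattice S(k, j) with j the centered position index:
  k=0: S(0,+0) = 101.8000
  k=1: S(1,-1) = 93.0382; S(1,+0) = 101.8000; S(1,+1) = 111.3869
  k=2: S(2,-2) = 85.0305; S(2,-1) = 93.0382; S(2,+0) = 101.8000; S(2,+1) = 111.3869; S(2,+2) = 121.8767
  k=3: S(3,-3) = 77.7120; S(3,-2) = 85.0305; S(3,-1) = 93.0382; S(3,+0) = 101.8000; S(3,+1) = 111.3869; S(3,+2) = 121.8767; S(3,+3) = 133.3544
Terminal payoffs V(N, j) = max(K - S_T, 0):
  V(3,-3) = 17.067967; V(3,-2) = 9.749492; V(3,-1) = 1.741805; V(3,+0) = 0.000000; V(3,+1) = 0.000000; V(3,+2) = 0.000000; V(3,+3) = 0.000000
Backward induction: V(k, j) = exp(-r*dt) * [p_u * V(k+1, j+1) + p_m * V(k+1, j) + p_d * V(k+1, j-1)]
  V(2,-2) = exp(-r*dt) * [p_u*1.741805 + p_m*9.749492 + p_d*17.067967] = 9.575898
  V(2,-1) = exp(-r*dt) * [p_u*0.000000 + p_m*1.741805 + p_d*9.749492] = 2.754885
  V(2,+0) = exp(-r*dt) * [p_u*0.000000 + p_m*0.000000 + p_d*1.741805] = 0.285101
  V(2,+1) = exp(-r*dt) * [p_u*0.000000 + p_m*0.000000 + p_d*0.000000] = 0.000000
  V(2,+2) = exp(-r*dt) * [p_u*0.000000 + p_m*0.000000 + p_d*0.000000] = 0.000000
  V(1,-1) = exp(-r*dt) * [p_u*0.285101 + p_m*2.754885 + p_d*9.575898] = 3.448813
  V(1,+0) = exp(-r*dt) * [p_u*0.000000 + p_m*0.285101 + p_d*2.754885] = 0.640642
  V(1,+1) = exp(-r*dt) * [p_u*0.000000 + p_m*0.000000 + p_d*0.285101] = 0.046666
  V(0,+0) = exp(-r*dt) * [p_u*0.046666 + p_m*0.640642 + p_d*3.448813] = 0.998706

Answer: Price = V(0,0) = 0.9987


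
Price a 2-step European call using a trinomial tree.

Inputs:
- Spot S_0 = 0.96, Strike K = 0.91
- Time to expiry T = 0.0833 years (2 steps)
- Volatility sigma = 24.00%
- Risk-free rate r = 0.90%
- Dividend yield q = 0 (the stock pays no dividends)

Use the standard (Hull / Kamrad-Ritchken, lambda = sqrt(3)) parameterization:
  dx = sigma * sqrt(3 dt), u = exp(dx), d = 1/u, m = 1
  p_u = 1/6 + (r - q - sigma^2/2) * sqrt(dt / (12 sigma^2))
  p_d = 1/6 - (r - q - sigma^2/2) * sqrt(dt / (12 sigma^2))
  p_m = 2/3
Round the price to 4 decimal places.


Answer: Price = V(0,0) = 0.0600

Derivation:
dt = T/N = 0.041650; dx = sigma*sqrt(3*dt) = 0.084836
u = exp(dx) = 1.088538; d = 1/u = 0.918663
p_u = 0.161806, p_m = 0.666667, p_d = 0.171527
Discount per step: exp(-r*dt) = 0.999625
Stock lattice S(k, j) with j the centered position index:
  k=0: S(0,+0) = 0.9600
  k=1: S(1,-1) = 0.8819; S(1,+0) = 0.9600; S(1,+1) = 1.0450
  k=2: S(2,-2) = 0.8102; S(2,-1) = 0.8819; S(2,+0) = 0.9600; S(2,+1) = 1.0450; S(2,+2) = 1.1375
Terminal payoffs V(N, j) = max(S_T - K, 0):
  V(2,-2) = 0.000000; V(2,-1) = 0.000000; V(2,+0) = 0.050000; V(2,+1) = 0.134997; V(2,+2) = 0.227519
Backward induction: V(k, j) = exp(-r*dt) * [p_u * V(k+1, j+1) + p_m * V(k+1, j) + p_d * V(k+1, j-1)]
  V(1,-1) = exp(-r*dt) * [p_u*0.050000 + p_m*0.000000 + p_d*0.000000] = 0.008087
  V(1,+0) = exp(-r*dt) * [p_u*0.134997 + p_m*0.050000 + p_d*0.000000] = 0.055156
  V(1,+1) = exp(-r*dt) * [p_u*0.227519 + p_m*0.134997 + p_d*0.050000] = 0.135338
  V(0,+0) = exp(-r*dt) * [p_u*0.135338 + p_m*0.055156 + p_d*0.008087] = 0.060034


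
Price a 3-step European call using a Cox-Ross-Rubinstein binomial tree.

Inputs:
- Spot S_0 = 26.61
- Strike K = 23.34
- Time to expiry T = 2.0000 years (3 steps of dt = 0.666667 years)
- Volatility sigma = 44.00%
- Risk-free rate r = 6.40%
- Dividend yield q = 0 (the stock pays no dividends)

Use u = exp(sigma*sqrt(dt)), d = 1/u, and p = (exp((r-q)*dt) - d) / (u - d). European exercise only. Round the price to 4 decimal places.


dt = T/N = 0.666667
u = exp(sigma*sqrt(dt)) = 1.432267; d = 1/u = 0.698194
p = (exp((r-q)*dt) - d) / (u - d) = 0.470520
Discount per step: exp(-r*dt) = 0.958231
Stock lattice S(k, i) with i counting down-moves:
  k=0: S(0,0) = 26.6100
  k=1: S(1,0) = 38.1126; S(1,1) = 18.5789
  k=2: S(2,0) = 54.5875; S(2,1) = 26.6100; S(2,2) = 12.9717
  k=3: S(3,0) = 78.1838; S(3,1) = 38.1126; S(3,2) = 18.5789; S(3,3) = 9.0568
Terminal payoffs V(N, i) = max(S_T - K, 0):
  V(3,0) = 54.843808; V(3,1) = 14.772625; V(3,2) = 0.000000; V(3,3) = 0.000000
Backward induction: V(k, i) = exp(-r*dt) * [p * V(k+1, i) + (1-p) * V(k+1, i+1)].
  V(2,0) = exp(-r*dt) * [p*54.843808 + (1-p)*14.772625] = 32.222348
  V(2,1) = exp(-r*dt) * [p*14.772625 + (1-p)*0.000000] = 6.660486
  V(2,2) = exp(-r*dt) * [p*0.000000 + (1-p)*0.000000] = 0.000000
  V(1,0) = exp(-r*dt) * [p*32.222348 + (1-p)*6.660486] = 17.907277
  V(1,1) = exp(-r*dt) * [p*6.660486 + (1-p)*0.000000] = 3.002992
  V(0,0) = exp(-r*dt) * [p*17.907277 + (1-p)*3.002992] = 9.597406

Answer: Price = V(0,0) = 9.5974


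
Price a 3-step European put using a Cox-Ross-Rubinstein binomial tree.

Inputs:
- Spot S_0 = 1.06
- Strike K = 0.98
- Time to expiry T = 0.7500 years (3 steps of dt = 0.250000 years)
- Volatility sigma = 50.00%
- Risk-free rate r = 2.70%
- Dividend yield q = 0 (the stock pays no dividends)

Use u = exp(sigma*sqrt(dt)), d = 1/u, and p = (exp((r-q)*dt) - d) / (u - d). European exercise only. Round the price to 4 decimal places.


dt = T/N = 0.250000
u = exp(sigma*sqrt(dt)) = 1.284025; d = 1/u = 0.778801
p = (exp((r-q)*dt) - d) / (u - d) = 0.451229
Discount per step: exp(-r*dt) = 0.993273
Stock lattice S(k, i) with i counting down-moves:
  k=0: S(0,0) = 1.0600
  k=1: S(1,0) = 1.3611; S(1,1) = 0.8255
  k=2: S(2,0) = 1.7476; S(2,1) = 1.0600; S(2,2) = 0.6429
  k=3: S(3,0) = 2.2440; S(3,1) = 1.3611; S(3,2) = 0.8255; S(3,3) = 0.5007
Terminal payoffs V(N, i) = max(K - S_T, 0):
  V(3,0) = 0.000000; V(3,1) = 0.000000; V(3,2) = 0.154471; V(3,3) = 0.479291
Backward induction: V(k, i) = exp(-r*dt) * [p * V(k+1, i) + (1-p) * V(k+1, i+1)].
  V(2,0) = exp(-r*dt) * [p*0.000000 + (1-p)*0.000000] = 0.000000
  V(2,1) = exp(-r*dt) * [p*0.000000 + (1-p)*0.154471] = 0.084199
  V(2,2) = exp(-r*dt) * [p*0.154471 + (1-p)*0.479291] = 0.330485
  V(1,0) = exp(-r*dt) * [p*0.000000 + (1-p)*0.084199] = 0.045895
  V(1,1) = exp(-r*dt) * [p*0.084199 + (1-p)*0.330485] = 0.217878
  V(0,0) = exp(-r*dt) * [p*0.045895 + (1-p)*0.217878] = 0.139331

Answer: Price = V(0,0) = 0.1393


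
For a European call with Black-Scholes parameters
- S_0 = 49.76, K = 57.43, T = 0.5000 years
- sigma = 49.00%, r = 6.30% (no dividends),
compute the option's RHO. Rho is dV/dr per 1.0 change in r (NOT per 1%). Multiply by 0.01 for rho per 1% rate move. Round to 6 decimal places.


Answer: Rho = 8.623437

Derivation:
d1 = -0.1495902187; d2 = -0.4960725415
phi(d1) = 0.3945035461; exp(-qT) = 1.0000000000; exp(-rT) = 0.9689909565
N(d2) = 0.3099216157
Rho = K*T*exp(-rT)*N(d2) = 57.4300 * 0.5000 * 0.9689909565 * 0.3099216157 = 8.623437


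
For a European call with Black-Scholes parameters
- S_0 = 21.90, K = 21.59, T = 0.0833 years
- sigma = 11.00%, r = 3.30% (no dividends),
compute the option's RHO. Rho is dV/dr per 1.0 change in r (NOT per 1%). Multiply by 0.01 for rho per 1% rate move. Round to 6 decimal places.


Answer: Rho = 1.252560

Derivation:
d1 = 0.5515089172; d2 = 0.5197610038
phi(d1) = 0.3426589724; exp(-qT) = 1.0000000000; exp(-rT) = 0.9972548748
N(d2) = 0.6983849189
Rho = K*T*exp(-rT)*N(d2) = 21.5900 * 0.0833 * 0.9972548748 * 0.6983849189 = 1.252560


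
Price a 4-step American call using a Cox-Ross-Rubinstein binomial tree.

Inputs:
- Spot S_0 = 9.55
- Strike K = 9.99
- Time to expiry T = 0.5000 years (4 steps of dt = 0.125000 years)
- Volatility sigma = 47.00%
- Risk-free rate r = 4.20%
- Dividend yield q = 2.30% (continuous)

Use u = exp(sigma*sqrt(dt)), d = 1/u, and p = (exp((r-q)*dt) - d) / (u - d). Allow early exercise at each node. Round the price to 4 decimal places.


Answer: Price = V(0,0) = 1.0975

Derivation:
dt = T/N = 0.125000
u = exp(sigma*sqrt(dt)) = 1.180774; d = 1/u = 0.846902
p = (exp((r-q)*dt) - d) / (u - d) = 0.465675
Discount per step: exp(-r*dt) = 0.994764
Stock lattice S(k, i) with i counting down-moves:
  k=0: S(0,0) = 9.5500
  k=1: S(1,0) = 11.2764; S(1,1) = 8.0879
  k=2: S(2,0) = 13.3149; S(2,1) = 9.5500; S(2,2) = 6.8497
  k=3: S(3,0) = 15.7218; S(3,1) = 11.2764; S(3,2) = 8.0879; S(3,3) = 5.8010
  k=4: S(4,0) = 18.5640; S(4,1) = 13.3149; S(4,2) = 9.5500; S(4,3) = 6.8497; S(4,4) = 4.9129
Terminal payoffs V(N, i) = max(S_T - K, 0):
  V(4,0) = 8.573950; V(4,1) = 3.324868; V(4,2) = 0.000000; V(4,3) = 0.000000; V(4,4) = 0.000000
Backward induction: V(k, i) = exp(-r*dt) * [p * V(k+1, i) + (1-p) * V(k+1, i+1)]; then take max(V_cont, immediate exercise) for American.
  V(3,0) = exp(-r*dt) * [p*8.573950 + (1-p)*3.324868] = 5.739024; exercise = 5.731850; V(3,0) = max -> 5.739024
  V(3,1) = exp(-r*dt) * [p*3.324868 + (1-p)*0.000000] = 1.540200; exercise = 1.286391; V(3,1) = max -> 1.540200
  V(3,2) = exp(-r*dt) * [p*0.000000 + (1-p)*0.000000] = 0.000000; exercise = 0.000000; V(3,2) = max -> 0.000000
  V(3,3) = exp(-r*dt) * [p*0.000000 + (1-p)*0.000000] = 0.000000; exercise = 0.000000; V(3,3) = max -> 0.000000
  V(2,0) = exp(-r*dt) * [p*5.739024 + (1-p)*1.540200] = 3.477183; exercise = 3.324868; V(2,0) = max -> 3.477183
  V(2,1) = exp(-r*dt) * [p*1.540200 + (1-p)*0.000000] = 0.713477; exercise = 0.000000; V(2,1) = max -> 0.713477
  V(2,2) = exp(-r*dt) * [p*0.000000 + (1-p)*0.000000] = 0.000000; exercise = 0.000000; V(2,2) = max -> 0.000000
  V(1,0) = exp(-r*dt) * [p*3.477183 + (1-p)*0.713477] = 1.989990; exercise = 1.286391; V(1,0) = max -> 1.989990
  V(1,1) = exp(-r*dt) * [p*0.713477 + (1-p)*0.000000] = 0.330508; exercise = 0.000000; V(1,1) = max -> 0.330508
  V(0,0) = exp(-r*dt) * [p*1.989990 + (1-p)*0.330508] = 1.097510; exercise = 0.000000; V(0,0) = max -> 1.097510


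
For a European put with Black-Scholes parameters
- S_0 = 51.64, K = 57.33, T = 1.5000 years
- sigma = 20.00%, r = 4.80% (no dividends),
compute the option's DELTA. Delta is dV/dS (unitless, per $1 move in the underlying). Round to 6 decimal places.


d1 = -0.0103183977; d2 = -0.2552673720
phi(d1) = 0.3989210434; exp(-qT) = 1.0000000000; exp(-rT) = 0.9305308958
N(-d1) = 0.5041163721
Delta = -exp(-qT) * N(-d1) = -1.0000000000 * 0.5041163721 = -0.504116

Answer: Delta = -0.504116


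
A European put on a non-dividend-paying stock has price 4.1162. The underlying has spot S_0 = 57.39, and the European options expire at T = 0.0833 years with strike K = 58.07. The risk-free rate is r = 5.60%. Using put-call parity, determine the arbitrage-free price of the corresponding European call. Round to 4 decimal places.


Put-call parity: C - P = S_0 * exp(-qT) - K * exp(-rT).
S_0 * exp(-qT) = 57.3900 * 1.00000000 = 57.39000000
K * exp(-rT) = 58.0700 * 0.99534606 = 57.79974589
C = P + S*exp(-qT) - K*exp(-rT)
C = 4.1162 + 57.39000000 - 57.79974589 = 3.7065

Answer: Call price = 3.7065


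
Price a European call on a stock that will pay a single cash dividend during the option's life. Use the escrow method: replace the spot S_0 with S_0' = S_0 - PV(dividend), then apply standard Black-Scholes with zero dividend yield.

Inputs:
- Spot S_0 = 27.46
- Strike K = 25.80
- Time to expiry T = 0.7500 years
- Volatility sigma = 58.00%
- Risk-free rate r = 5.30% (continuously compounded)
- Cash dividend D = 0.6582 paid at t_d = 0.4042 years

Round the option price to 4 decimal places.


Answer: Price = 6.1886

Derivation:
PV(D) = D * exp(-r * t_d) = 0.6582 * 0.97880523 = 0.64424961
S_0' = S_0 - PV(D) = 27.4600 - 0.64424961 = 26.81575039
d1 = (ln(S_0'/K) + (r + sigma^2/2)*T) / (sigma*sqrt(T)) = 0.40716120
d2 = d1 - sigma*sqrt(T) = -0.09513354
exp(-rT) = 0.96102967
N(d1) = 0.65805520; N(d2) = 0.46210438
C = S_0' * N(d1) - K * exp(-rT) * N(d2) = 26.81575039 * 0.65805520 - 25.8000 * 0.96102967 * 0.46210438 = 6.1886


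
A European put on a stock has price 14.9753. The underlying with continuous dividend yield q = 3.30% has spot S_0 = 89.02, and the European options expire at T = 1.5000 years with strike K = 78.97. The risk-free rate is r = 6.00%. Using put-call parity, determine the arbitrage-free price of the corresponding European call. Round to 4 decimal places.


Put-call parity: C - P = S_0 * exp(-qT) - K * exp(-rT).
S_0 * exp(-qT) = 89.0200 * 0.95170516 = 84.72079318
K * exp(-rT) = 78.9700 * 0.91393119 = 72.17314570
C = P + S*exp(-qT) - K*exp(-rT)
C = 14.9753 + 84.72079318 - 72.17314570 = 27.5229

Answer: Call price = 27.5229


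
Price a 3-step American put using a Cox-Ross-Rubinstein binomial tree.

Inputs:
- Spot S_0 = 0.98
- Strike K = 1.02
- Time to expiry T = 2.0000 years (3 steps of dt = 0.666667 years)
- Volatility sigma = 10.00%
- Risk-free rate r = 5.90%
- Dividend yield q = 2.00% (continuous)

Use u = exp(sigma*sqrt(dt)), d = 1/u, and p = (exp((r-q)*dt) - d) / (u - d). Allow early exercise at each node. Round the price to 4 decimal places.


dt = T/N = 0.666667
u = exp(sigma*sqrt(dt)) = 1.085076; d = 1/u = 0.921595
p = (exp((r-q)*dt) - d) / (u - d) = 0.640725
Discount per step: exp(-r*dt) = 0.961430
Stock lattice S(k, i) with i counting down-moves:
  k=0: S(0,0) = 0.9800
  k=1: S(1,0) = 1.0634; S(1,1) = 0.9032
  k=2: S(2,0) = 1.1538; S(2,1) = 0.9800; S(2,2) = 0.8324
  k=3: S(3,0) = 1.2520; S(3,1) = 1.0634; S(3,2) = 0.9032; S(3,3) = 0.7671
Terminal payoffs V(N, i) = max(K - S_T, 0):
  V(3,0) = 0.000000; V(3,1) = 0.000000; V(3,2) = 0.116837; V(3,3) = 0.252910
Backward induction: V(k, i) = exp(-r*dt) * [p * V(k+1, i) + (1-p) * V(k+1, i+1)]; then take max(V_cont, immediate exercise) for American.
  V(2,0) = exp(-r*dt) * [p*0.000000 + (1-p)*0.000000] = 0.000000; exercise = 0.000000; V(2,0) = max -> 0.000000
  V(2,1) = exp(-r*dt) * [p*0.000000 + (1-p)*0.116837] = 0.040358; exercise = 0.040000; V(2,1) = max -> 0.040358
  V(2,2) = exp(-r*dt) * [p*0.116837 + (1-p)*0.252910] = 0.159333; exercise = 0.187650; V(2,2) = max -> 0.187650
  V(1,0) = exp(-r*dt) * [p*0.000000 + (1-p)*0.040358] = 0.013940; exercise = 0.000000; V(1,0) = max -> 0.013940
  V(1,1) = exp(-r*dt) * [p*0.040358 + (1-p)*0.187650] = 0.089678; exercise = 0.116837; V(1,1) = max -> 0.116837
  V(0,0) = exp(-r*dt) * [p*0.013940 + (1-p)*0.116837] = 0.048945; exercise = 0.040000; V(0,0) = max -> 0.048945

Answer: Price = V(0,0) = 0.0489


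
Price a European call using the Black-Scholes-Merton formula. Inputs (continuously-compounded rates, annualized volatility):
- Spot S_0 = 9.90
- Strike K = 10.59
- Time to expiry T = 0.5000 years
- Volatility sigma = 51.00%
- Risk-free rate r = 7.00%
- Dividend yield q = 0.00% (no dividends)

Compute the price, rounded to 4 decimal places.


d1 = (ln(S/K) + (r - q + 0.5*sigma^2) * T) / (sigma * sqrt(T)) = 0.09053628
d2 = d1 - sigma * sqrt(T) = -0.27008818
exp(-rT) = 0.96560542; exp(-qT) = 1.00000000
C = S_0 * exp(-qT) * N(d1) - K * exp(-rT) * N(d2)
N(d1) = 0.53606947; N(d2) = 0.39354621
C = 9.9000 * 1.00000000 * 0.53606947 - 10.5900 * 0.96560542 * 0.39354621 = 1.2828

Answer: Price = 1.2828


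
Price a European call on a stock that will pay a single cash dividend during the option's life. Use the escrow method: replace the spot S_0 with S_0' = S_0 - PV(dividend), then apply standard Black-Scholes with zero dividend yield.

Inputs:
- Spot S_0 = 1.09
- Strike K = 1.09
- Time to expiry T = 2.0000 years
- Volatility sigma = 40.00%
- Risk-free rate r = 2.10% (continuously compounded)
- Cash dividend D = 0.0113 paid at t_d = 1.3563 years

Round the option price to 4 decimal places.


PV(D) = D * exp(-r * t_d) = 0.0113 * 0.97191950 = 0.01098269
S_0' = S_0 - PV(D) = 1.0900 - 0.01098269 = 1.07901731
d1 = (ln(S_0'/K) + (r + sigma^2/2)*T) / (sigma*sqrt(T)) = 0.33918681
d2 = d1 - sigma*sqrt(T) = -0.22649862
exp(-rT) = 0.95886978
N(d1) = 0.63276550; N(d2) = 0.41040682
C = S_0' * N(d1) - K * exp(-rT) * N(d2) = 1.07901731 * 0.63276550 - 1.0900 * 0.95886978 * 0.41040682 = 0.2538

Answer: Price = 0.2538


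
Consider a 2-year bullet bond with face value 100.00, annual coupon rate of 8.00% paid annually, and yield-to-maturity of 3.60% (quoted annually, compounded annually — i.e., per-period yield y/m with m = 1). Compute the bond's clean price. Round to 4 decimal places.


Coupon per period c = face * coupon_rate / m = 8.000000
Periods per year m = 1; per-period yield y/m = 0.036000
Number of cashflows N = 2
Cashflows (t years, CF_t, discount factor 1/(1+y/m)^(m*t), PV):
  t = 1.0000: CF_t = 8.000000, DF = 0.965251, PV = 7.722008
  t = 2.0000: CF_t = 108.000000, DF = 0.931709, PV = 100.624618
Price P = sum_t PV_t = 108.346626

Answer: Price = 108.3466


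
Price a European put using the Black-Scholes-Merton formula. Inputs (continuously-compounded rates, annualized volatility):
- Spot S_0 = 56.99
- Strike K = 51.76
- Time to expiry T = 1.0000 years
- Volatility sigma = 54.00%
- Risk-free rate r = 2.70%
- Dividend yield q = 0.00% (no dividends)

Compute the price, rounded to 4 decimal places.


d1 = (ln(S/K) + (r - q + 0.5*sigma^2) * T) / (sigma * sqrt(T)) = 0.49825586
d2 = d1 - sigma * sqrt(T) = -0.04174414
exp(-rT) = 0.97336124; exp(-qT) = 1.00000000
P = K * exp(-rT) * N(-d2) - S_0 * exp(-qT) * N(-d1)
N(-d1) = 0.30915186; N(-d2) = 0.51664867
P = 51.7600 * 0.97336124 * 0.51664867 - 56.9900 * 1.00000000 * 0.30915186 = 8.4108

Answer: Price = 8.4108


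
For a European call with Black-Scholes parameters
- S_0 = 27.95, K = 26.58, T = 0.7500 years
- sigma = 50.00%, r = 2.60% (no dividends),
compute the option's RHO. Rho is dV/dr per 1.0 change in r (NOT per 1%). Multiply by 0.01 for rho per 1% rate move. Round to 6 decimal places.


d1 = 0.3776058892; d2 = -0.0554068127
phi(d1) = 0.3714906301; exp(-qT) = 1.0000000000; exp(-rT) = 0.9806888952
N(d2) = 0.4779071842
Rho = K*T*exp(-rT)*N(d2) = 26.5800 * 0.7500 * 0.9806888952 * 0.4779071842 = 9.343101

Answer: Rho = 9.343101


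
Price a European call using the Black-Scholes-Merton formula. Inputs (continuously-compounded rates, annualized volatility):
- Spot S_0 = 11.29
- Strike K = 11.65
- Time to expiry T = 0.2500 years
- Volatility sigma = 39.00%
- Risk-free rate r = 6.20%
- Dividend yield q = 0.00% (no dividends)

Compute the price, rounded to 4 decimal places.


d1 = (ln(S/K) + (r - q + 0.5*sigma^2) * T) / (sigma * sqrt(T)) = 0.01601896
d2 = d1 - sigma * sqrt(T) = -0.17898104
exp(-rT) = 0.98461951; exp(-qT) = 1.00000000
C = S_0 * exp(-qT) * N(d1) - K * exp(-rT) * N(d2)
N(d1) = 0.50639037; N(d2) = 0.42897630
C = 11.2900 * 1.00000000 * 0.50639037 - 11.6500 * 0.98461951 * 0.42897630 = 0.7964

Answer: Price = 0.7964


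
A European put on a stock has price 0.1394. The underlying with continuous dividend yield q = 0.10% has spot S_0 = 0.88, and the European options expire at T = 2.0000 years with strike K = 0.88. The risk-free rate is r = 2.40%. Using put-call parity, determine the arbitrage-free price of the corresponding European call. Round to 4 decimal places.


Put-call parity: C - P = S_0 * exp(-qT) - K * exp(-rT).
S_0 * exp(-qT) = 0.8800 * 0.99800200 = 0.87824176
K * exp(-rT) = 0.8800 * 0.95313379 = 0.83875773
C = P + S*exp(-qT) - K*exp(-rT)
C = 0.1394 + 0.87824176 - 0.83875773 = 0.1789

Answer: Call price = 0.1789


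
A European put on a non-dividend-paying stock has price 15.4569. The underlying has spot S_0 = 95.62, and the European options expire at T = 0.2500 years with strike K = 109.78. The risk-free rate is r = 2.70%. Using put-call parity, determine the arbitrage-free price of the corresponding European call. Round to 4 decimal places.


Put-call parity: C - P = S_0 * exp(-qT) - K * exp(-rT).
S_0 * exp(-qT) = 95.6200 * 1.00000000 = 95.62000000
K * exp(-rT) = 109.7800 * 0.99327273 = 109.04148031
C = P + S*exp(-qT) - K*exp(-rT)
C = 15.4569 + 95.62000000 - 109.04148031 = 2.0354

Answer: Call price = 2.0354


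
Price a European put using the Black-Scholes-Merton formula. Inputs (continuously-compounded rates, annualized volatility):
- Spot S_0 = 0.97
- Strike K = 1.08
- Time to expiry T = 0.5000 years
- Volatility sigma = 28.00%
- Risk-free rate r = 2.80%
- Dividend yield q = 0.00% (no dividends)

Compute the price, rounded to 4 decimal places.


d1 = (ln(S/K) + (r - q + 0.5*sigma^2) * T) / (sigma * sqrt(T)) = -0.37284856
d2 = d1 - sigma * sqrt(T) = -0.57083846
exp(-rT) = 0.98609754; exp(-qT) = 1.00000000
P = K * exp(-rT) * N(-d2) - S_0 * exp(-qT) * N(-d1)
N(-d1) = 0.64536942; N(-d2) = 0.71594542
P = 1.0800 * 0.98609754 * 0.71594542 - 0.9700 * 1.00000000 * 0.64536942 = 0.1365

Answer: Price = 0.1365
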